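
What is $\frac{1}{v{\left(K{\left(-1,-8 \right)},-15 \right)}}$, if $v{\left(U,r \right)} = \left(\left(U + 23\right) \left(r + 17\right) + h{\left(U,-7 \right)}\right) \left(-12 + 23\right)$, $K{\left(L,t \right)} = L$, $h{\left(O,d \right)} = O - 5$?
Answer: $\frac{1}{418} \approx 0.0023923$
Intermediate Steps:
$h{\left(O,d \right)} = -5 + O$
$v{\left(U,r \right)} = -55 + 11 U + 11 \left(17 + r\right) \left(23 + U\right)$ ($v{\left(U,r \right)} = \left(\left(U + 23\right) \left(r + 17\right) + \left(-5 + U\right)\right) \left(-12 + 23\right) = \left(\left(23 + U\right) \left(17 + r\right) + \left(-5 + U\right)\right) 11 = \left(\left(17 + r\right) \left(23 + U\right) + \left(-5 + U\right)\right) 11 = \left(-5 + U + \left(17 + r\right) \left(23 + U\right)\right) 11 = -55 + 11 U + 11 \left(17 + r\right) \left(23 + U\right)$)
$\frac{1}{v{\left(K{\left(-1,-8 \right)},-15 \right)}} = \frac{1}{4246 + 198 \left(-1\right) + 253 \left(-15\right) + 11 \left(-1\right) \left(-15\right)} = \frac{1}{4246 - 198 - 3795 + 165} = \frac{1}{418}$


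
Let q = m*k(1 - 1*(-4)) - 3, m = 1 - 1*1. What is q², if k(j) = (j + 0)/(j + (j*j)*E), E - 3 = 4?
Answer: 9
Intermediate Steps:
E = 7 (E = 3 + 4 = 7)
m = 0 (m = 1 - 1 = 0)
k(j) = j/(j + 7*j²) (k(j) = (j + 0)/(j + (j*j)*7) = j/(j + j²*7) = j/(j + 7*j²))
q = -3 (q = 0/(1 + 7*(1 - 1*(-4))) - 3 = 0/(1 + 7*(1 + 4)) - 3 = 0/(1 + 7*5) - 3 = 0/(1 + 35) - 3 = 0/36 - 3 = 0*(1/36) - 3 = 0 - 3 = -3)
q² = (-3)² = 9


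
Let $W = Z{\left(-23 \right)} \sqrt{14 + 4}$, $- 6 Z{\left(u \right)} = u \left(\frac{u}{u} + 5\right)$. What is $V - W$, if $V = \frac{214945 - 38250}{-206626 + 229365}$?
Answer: $\frac{176695}{22739} - 69 \sqrt{2} \approx -89.81$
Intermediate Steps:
$Z{\left(u \right)} = - u$ ($Z{\left(u \right)} = - \frac{u \left(\frac{u}{u} + 5\right)}{6} = - \frac{u \left(1 + 5\right)}{6} = - \frac{u 6}{6} = - \frac{6 u}{6} = - u$)
$W = 69 \sqrt{2}$ ($W = \left(-1\right) \left(-23\right) \sqrt{14 + 4} = 23 \sqrt{18} = 23 \cdot 3 \sqrt{2} = 69 \sqrt{2} \approx 97.581$)
$V = \frac{176695}{22739}$ ($V = \frac{214945 - 38250}{22739} = 176695 \cdot \frac{1}{22739} = \frac{176695}{22739} \approx 7.7706$)
$V - W = \frac{176695}{22739} - 69 \sqrt{2}$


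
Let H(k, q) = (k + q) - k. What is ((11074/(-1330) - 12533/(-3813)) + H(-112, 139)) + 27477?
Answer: 10001656312/362235 ≈ 27611.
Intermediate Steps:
H(k, q) = q
((11074/(-1330) - 12533/(-3813)) + H(-112, 139)) + 27477 = ((11074/(-1330) - 12533/(-3813)) + 139) + 27477 = ((11074*(-1/1330) - 12533*(-1/3813)) + 139) + 27477 = ((-791/95 + 12533/3813) + 139) + 27477 = (-1825448/362235 + 139) + 27477 = 48525217/362235 + 27477 = 10001656312/362235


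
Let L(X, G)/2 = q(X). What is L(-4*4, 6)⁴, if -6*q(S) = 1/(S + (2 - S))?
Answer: 1/1296 ≈ 0.00077160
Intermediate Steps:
q(S) = -1/12 (q(S) = -1/(6*(S + (2 - S))) = -⅙/2 = -⅙*½ = -1/12)
L(X, G) = -⅙ (L(X, G) = 2*(-1/12) = -⅙)
L(-4*4, 6)⁴ = (-⅙)⁴ = 1/1296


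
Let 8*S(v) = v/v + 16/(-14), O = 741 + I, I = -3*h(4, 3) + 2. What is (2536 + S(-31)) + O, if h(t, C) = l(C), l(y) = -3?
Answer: 184127/56 ≈ 3288.0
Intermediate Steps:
h(t, C) = -3
I = 11 (I = -3*(-3) + 2 = 9 + 2 = 11)
O = 752 (O = 741 + 11 = 752)
S(v) = -1/56 (S(v) = (v/v + 16/(-14))/8 = (1 + 16*(-1/14))/8 = (1 - 8/7)/8 = (⅛)*(-⅐) = -1/56)
(2536 + S(-31)) + O = (2536 - 1/56) + 752 = 142015/56 + 752 = 184127/56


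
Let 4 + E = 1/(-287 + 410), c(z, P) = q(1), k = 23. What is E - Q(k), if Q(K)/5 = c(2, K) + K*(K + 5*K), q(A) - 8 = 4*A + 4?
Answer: -1962341/123 ≈ -15954.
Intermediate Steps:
q(A) = 12 + 4*A (q(A) = 8 + (4*A + 4) = 8 + (4 + 4*A) = 12 + 4*A)
c(z, P) = 16 (c(z, P) = 12 + 4*1 = 12 + 4 = 16)
E = -491/123 (E = -4 + 1/(-287 + 410) = -4 + 1/123 = -491/123 ≈ -3.9919)
Q(K) = 80 + 30*K**2 (Q(K) = 5*(16 + K*(K + 5*K)) = 5*(16 + K*(6*K)) = 5*(16 + 6*K**2) = 80 + 30*K**2)
E - Q(k) = -491/123 - (80 + 30*23**2) = -491/123 - (80 + 30*529) = -491/123 - (80 + 15870) = -491/123 - 1*15950 = -491/123 - 15950 = -1962341/123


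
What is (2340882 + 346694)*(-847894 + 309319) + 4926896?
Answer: -1447456317304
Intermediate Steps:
(2340882 + 346694)*(-847894 + 309319) + 4926896 = 2687576*(-538575) + 4926896 = -1447461244200 + 4926896 = -1447456317304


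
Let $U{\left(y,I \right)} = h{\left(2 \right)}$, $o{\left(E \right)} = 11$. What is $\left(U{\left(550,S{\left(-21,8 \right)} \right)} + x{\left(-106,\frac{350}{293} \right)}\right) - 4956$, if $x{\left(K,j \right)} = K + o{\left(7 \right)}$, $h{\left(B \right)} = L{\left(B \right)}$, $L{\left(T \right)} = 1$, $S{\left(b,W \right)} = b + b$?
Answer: $-5050$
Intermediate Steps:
$S{\left(b,W \right)} = 2 b$
$h{\left(B \right)} = 1$
$x{\left(K,j \right)} = 11 + K$ ($x{\left(K,j \right)} = K + 11 = 11 + K$)
$U{\left(y,I \right)} = 1$
$\left(U{\left(550,S{\left(-21,8 \right)} \right)} + x{\left(-106,\frac{350}{293} \right)}\right) - 4956 = \left(1 + \left(11 - 106\right)\right) - 4956 = \left(1 - 95\right) - 4956 = -94 - 4956 = -5050$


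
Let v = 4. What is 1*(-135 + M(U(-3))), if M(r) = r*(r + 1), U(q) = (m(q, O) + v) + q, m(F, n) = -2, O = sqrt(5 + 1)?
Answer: -135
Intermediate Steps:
O = sqrt(6) ≈ 2.4495
U(q) = 2 + q (U(q) = (-2 + 4) + q = 2 + q)
M(r) = r*(1 + r)
1*(-135 + M(U(-3))) = 1*(-135 + (2 - 3)*(1 + (2 - 3))) = 1*(-135 - (1 - 1)) = 1*(-135 - 1*0) = 1*(-135 + 0) = 1*(-135) = -135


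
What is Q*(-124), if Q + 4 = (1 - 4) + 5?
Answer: 248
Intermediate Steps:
Q = -2 (Q = -4 + ((1 - 4) + 5) = -4 + (-3 + 5) = -4 + 2 = -2)
Q*(-124) = -2*(-124) = 248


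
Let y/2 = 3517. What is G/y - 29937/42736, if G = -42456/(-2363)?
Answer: -247889357919/355164835856 ≈ -0.69796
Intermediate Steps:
y = 7034 (y = 2*3517 = 7034)
G = 42456/2363 (G = -42456*(-1/2363) = 42456/2363 ≈ 17.967)
G/y - 29937/42736 = (42456/2363)/7034 - 29937/42736 = (42456/2363)*(1/7034) - 29937*1/42736 = 21228/8310671 - 29937/42736 = -247889357919/355164835856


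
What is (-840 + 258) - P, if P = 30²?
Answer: -1482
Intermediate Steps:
P = 900
(-840 + 258) - P = (-840 + 258) - 1*900 = -582 - 900 = -1482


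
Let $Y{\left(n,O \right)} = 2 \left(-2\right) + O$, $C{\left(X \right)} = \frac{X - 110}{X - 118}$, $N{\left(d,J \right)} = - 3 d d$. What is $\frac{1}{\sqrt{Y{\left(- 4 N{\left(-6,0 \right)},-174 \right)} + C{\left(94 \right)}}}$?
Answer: $- \frac{i \sqrt{399}}{266} \approx - 0.075094 i$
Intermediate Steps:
$N{\left(d,J \right)} = - 3 d^{2}$
$C{\left(X \right)} = \frac{-110 + X}{-118 + X}$
$Y{\left(n,O \right)} = -4 + O$
$\frac{1}{\sqrt{Y{\left(- 4 N{\left(-6,0 \right)},-174 \right)} + C{\left(94 \right)}}} = \frac{1}{\sqrt{\left(-4 - 174\right) + \frac{-110 + 94}{-118 + 94}}} = \frac{1}{\sqrt{-178 + \frac{1}{-24} \left(-16\right)}} = \frac{1}{\sqrt{-178 - - \frac{2}{3}}} = \frac{1}{\sqrt{-178 + \frac{2}{3}}} = \frac{1}{\sqrt{- \frac{532}{3}}} = \frac{1}{\frac{2}{3} i \sqrt{399}} = - \frac{i \sqrt{399}}{266}$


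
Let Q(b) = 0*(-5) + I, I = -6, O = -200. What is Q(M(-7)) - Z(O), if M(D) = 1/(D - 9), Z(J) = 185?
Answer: -191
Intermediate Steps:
M(D) = 1/(-9 + D)
Q(b) = -6 (Q(b) = 0*(-5) - 6 = 0 - 6 = -6)
Q(M(-7)) - Z(O) = -6 - 1*185 = -6 - 185 = -191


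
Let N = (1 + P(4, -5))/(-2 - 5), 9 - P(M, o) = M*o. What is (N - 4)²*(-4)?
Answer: -13456/49 ≈ -274.61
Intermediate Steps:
P(M, o) = 9 - M*o
N = -30/7 (N = (1 + (9 - 1*4*(-5)))/(-2 - 5) = (1 + (9 + 20))/(-7) = (1 + 29)*(-⅐) = 30*(-⅐) = -30/7 ≈ -4.2857)
(N - 4)²*(-4) = (-30/7 - 4)²*(-4) = (-58/7)²*(-4) = (3364/49)*(-4) = -13456/49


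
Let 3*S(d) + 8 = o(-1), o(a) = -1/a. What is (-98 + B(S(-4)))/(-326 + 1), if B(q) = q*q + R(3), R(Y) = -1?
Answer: 842/2925 ≈ 0.28786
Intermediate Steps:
S(d) = -7/3 (S(d) = -8/3 + (-1/(-1))/3 = -8/3 + (-1*(-1))/3 = -8/3 + (1/3)*1 = -8/3 + 1/3 = -7/3)
B(q) = -1 + q**2 (B(q) = q*q - 1 = q**2 - 1 = -1 + q**2)
(-98 + B(S(-4)))/(-326 + 1) = (-98 + (-1 + (-7/3)**2))/(-326 + 1) = (-98 + (-1 + 49/9))/(-325) = (-98 + 40/9)*(-1/325) = -842/9*(-1/325) = 842/2925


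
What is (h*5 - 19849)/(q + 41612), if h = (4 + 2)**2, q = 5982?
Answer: -19669/47594 ≈ -0.41327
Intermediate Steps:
h = 36 (h = 6**2 = 36)
(h*5 - 19849)/(q + 41612) = (36*5 - 19849)/(5982 + 41612) = (180 - 19849)/47594 = -19669*1/47594 = -19669/47594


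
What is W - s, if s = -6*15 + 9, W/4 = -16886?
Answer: -67463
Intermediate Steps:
W = -67544 (W = 4*(-16886) = -67544)
s = -81 (s = -90 + 9 = -81)
W - s = -67544 - 1*(-81) = -67544 + 81 = -67463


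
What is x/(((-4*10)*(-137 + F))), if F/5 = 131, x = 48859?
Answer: -48859/20720 ≈ -2.3581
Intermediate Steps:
F = 655 (F = 5*131 = 655)
x/(((-4*10)*(-137 + F))) = 48859/(((-4*10)*(-137 + 655))) = 48859/((-40*518)) = 48859/(-20720) = 48859*(-1/20720) = -48859/20720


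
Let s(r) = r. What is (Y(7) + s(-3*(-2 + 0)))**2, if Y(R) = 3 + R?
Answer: 256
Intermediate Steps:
(Y(7) + s(-3*(-2 + 0)))**2 = ((3 + 7) - 3*(-2 + 0))**2 = (10 - 3*(-2))**2 = (10 + 6)**2 = 16**2 = 256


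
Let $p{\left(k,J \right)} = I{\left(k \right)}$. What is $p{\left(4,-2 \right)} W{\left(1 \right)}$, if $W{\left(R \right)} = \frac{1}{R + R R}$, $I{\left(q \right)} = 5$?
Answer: $\frac{5}{2} \approx 2.5$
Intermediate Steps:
$p{\left(k,J \right)} = 5$
$W{\left(R \right)} = \frac{1}{R + R^{2}}$
$p{\left(4,-2 \right)} W{\left(1 \right)} = 5 \frac{1}{1 \left(1 + 1\right)} = 5 \cdot 1 \cdot \frac{1}{2} = 5 \cdot \frac{1}{2} = \frac{5}{2}$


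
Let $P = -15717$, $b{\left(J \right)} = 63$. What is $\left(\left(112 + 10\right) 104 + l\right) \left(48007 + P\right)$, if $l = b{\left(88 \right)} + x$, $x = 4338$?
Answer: $551803810$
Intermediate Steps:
$l = 4401$ ($l = 63 + 4338 = 4401$)
$\left(\left(112 + 10\right) 104 + l\right) \left(48007 + P\right) = \left(\left(112 + 10\right) 104 + 4401\right) \left(48007 - 15717\right) = \left(122 \cdot 104 + 4401\right) 32290 = \left(12688 + 4401\right) 32290 = 17089 \cdot 32290 = 551803810$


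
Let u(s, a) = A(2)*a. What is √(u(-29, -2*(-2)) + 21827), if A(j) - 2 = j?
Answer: 3*√2427 ≈ 147.79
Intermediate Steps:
A(j) = 2 + j
u(s, a) = 4*a (u(s, a) = (2 + 2)*a = 4*a)
√(u(-29, -2*(-2)) + 21827) = √(4*(-2*(-2)) + 21827) = √(4*4 + 21827) = √(16 + 21827) = √21843 = 3*√2427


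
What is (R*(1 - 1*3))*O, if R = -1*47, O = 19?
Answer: 1786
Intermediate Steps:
R = -47
(R*(1 - 1*3))*O = -47*(1 - 1*3)*19 = -47*(1 - 3)*19 = -47*(-2)*19 = 94*19 = 1786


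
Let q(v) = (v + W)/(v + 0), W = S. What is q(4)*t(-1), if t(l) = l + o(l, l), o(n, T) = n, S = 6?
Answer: -5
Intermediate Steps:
W = 6
t(l) = 2*l (t(l) = l + l = 2*l)
q(v) = (6 + v)/v (q(v) = (v + 6)/(v + 0) = (6 + v)/v)
q(4)*t(-1) = ((6 + 4)/4)*(2*(-1)) = ((1/4)*10)*(-2) = (5/2)*(-2) = -5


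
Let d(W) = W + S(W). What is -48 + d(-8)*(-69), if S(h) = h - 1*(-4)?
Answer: 780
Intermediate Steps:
S(h) = 4 + h (S(h) = h + 4 = 4 + h)
d(W) = 4 + 2*W (d(W) = W + (4 + W) = 4 + 2*W)
-48 + d(-8)*(-69) = -48 + (4 + 2*(-8))*(-69) = -48 + (4 - 16)*(-69) = -48 - 12*(-69) = -48 + 828 = 780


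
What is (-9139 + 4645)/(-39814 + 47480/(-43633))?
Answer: 32681117/289541957 ≈ 0.11287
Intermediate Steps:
(-9139 + 4645)/(-39814 + 47480/(-43633)) = -4494/(-39814 + 47480*(-1/43633)) = -4494/(-39814 - 47480/43633) = -4494/(-1737251742/43633) = -4494*(-43633/1737251742) = 32681117/289541957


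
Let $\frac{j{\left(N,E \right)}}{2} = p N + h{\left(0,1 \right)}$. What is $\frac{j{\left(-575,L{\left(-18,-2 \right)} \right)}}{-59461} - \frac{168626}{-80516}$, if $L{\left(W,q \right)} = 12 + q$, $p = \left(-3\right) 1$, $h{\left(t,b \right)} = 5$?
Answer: $\frac{4874042613}{2393780938} \approx 2.0361$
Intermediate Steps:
$p = -3$
$j{\left(N,E \right)} = 10 - 6 N$ ($j{\left(N,E \right)} = 2 \left(- 3 N + 5\right) = 2 \left(5 - 3 N\right) = 10 - 6 N$)
$\frac{j{\left(-575,L{\left(-18,-2 \right)} \right)}}{-59461} - \frac{168626}{-80516} = \frac{10 - -3450}{-59461} - \frac{168626}{-80516} = \left(10 + 3450\right) \left(- \frac{1}{59461}\right) - - \frac{84313}{40258} = 3460 \left(- \frac{1}{59461}\right) + \frac{84313}{40258} = - \frac{3460}{59461} + \frac{84313}{40258} = \frac{4874042613}{2393780938}$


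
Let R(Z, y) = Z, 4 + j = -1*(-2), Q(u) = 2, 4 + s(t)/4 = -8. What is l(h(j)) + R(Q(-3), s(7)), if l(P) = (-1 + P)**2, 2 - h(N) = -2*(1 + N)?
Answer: 3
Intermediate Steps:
s(t) = -48 (s(t) = -16 + 4*(-8) = -16 - 32 = -48)
j = -2 (j = -4 - 1*(-2) = -4 + 2 = -2)
h(N) = 4 + 2*N (h(N) = 2 - (-2)*(1 + N) = 2 - (-2 - 2*N) = 2 + (2 + 2*N) = 4 + 2*N)
l(h(j)) + R(Q(-3), s(7)) = (-1 + (4 + 2*(-2)))**2 + 2 = (-1 + (4 - 4))**2 + 2 = (-1 + 0)**2 + 2 = (-1)**2 + 2 = 1 + 2 = 3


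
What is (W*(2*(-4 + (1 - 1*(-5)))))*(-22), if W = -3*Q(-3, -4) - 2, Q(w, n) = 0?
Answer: 176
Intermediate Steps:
W = -2 (W = -3*0 - 2 = 0 - 2 = -2)
(W*(2*(-4 + (1 - 1*(-5)))))*(-22) = -4*(-4 + (1 - 1*(-5)))*(-22) = -4*(-4 + (1 + 5))*(-22) = -4*(-4 + 6)*(-22) = -4*2*(-22) = -2*4*(-22) = -8*(-22) = 176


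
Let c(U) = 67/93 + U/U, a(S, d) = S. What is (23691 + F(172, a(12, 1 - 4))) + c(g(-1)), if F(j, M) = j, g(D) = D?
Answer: 2219419/93 ≈ 23865.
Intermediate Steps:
c(U) = 160/93 (c(U) = 67*(1/93) + 1 = 67/93 + 1 = 160/93)
(23691 + F(172, a(12, 1 - 4))) + c(g(-1)) = (23691 + 172) + 160/93 = 23863 + 160/93 = 2219419/93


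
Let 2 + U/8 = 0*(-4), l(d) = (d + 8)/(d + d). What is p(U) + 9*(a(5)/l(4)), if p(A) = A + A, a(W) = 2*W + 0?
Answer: 28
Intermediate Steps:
a(W) = 2*W
l(d) = (8 + d)/(2*d) (l(d) = (8 + d)/((2*d)) = (8 + d)*(1/(2*d)) = (8 + d)/(2*d))
U = -16 (U = -16 + 8*(0*(-4)) = -16 + 8*0 = -16 + 0 = -16)
p(A) = 2*A
p(U) + 9*(a(5)/l(4)) = 2*(-16) + 9*((2*5)/(((1/2)*(8 + 4)/4))) = -32 + 9*(10/(((1/2)*(1/4)*12))) = -32 + 9*(10/(3/2)) = -32 + 9*(10*(2/3)) = -32 + 9*(20/3) = -32 + 60 = 28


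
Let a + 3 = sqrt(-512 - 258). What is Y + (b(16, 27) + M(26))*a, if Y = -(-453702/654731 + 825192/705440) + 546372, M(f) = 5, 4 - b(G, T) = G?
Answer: 31545524055849381/57734179580 - 7*I*sqrt(770) ≈ 5.4639e+5 - 194.24*I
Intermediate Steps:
b(G, T) = 4 - G
a = -3 + I*sqrt(770) (a = -3 + sqrt(-512 - 258) = -3 + sqrt(-770) = -3 + I*sqrt(770) ≈ -3.0 + 27.749*I)
Y = 31544311638078201/57734179580 (Y = -(-453702*1/654731 + 825192*(1/705440)) + 546372 = -(-453702/654731 + 103149/88180) + 546372 = -1*27527405559/57734179580 + 546372 = -27527405559/57734179580 + 546372 = 31544311638078201/57734179580 ≈ 5.4637e+5)
Y + (b(16, 27) + M(26))*a = 31544311638078201/57734179580 + ((4 - 1*16) + 5)*(-3 + I*sqrt(770)) = 31544311638078201/57734179580 + ((4 - 16) + 5)*(-3 + I*sqrt(770)) = 31544311638078201/57734179580 + (-12 + 5)*(-3 + I*sqrt(770)) = 31544311638078201/57734179580 - 7*(-3 + I*sqrt(770)) = 31544311638078201/57734179580 + (21 - 7*I*sqrt(770)) = 31545524055849381/57734179580 - 7*I*sqrt(770)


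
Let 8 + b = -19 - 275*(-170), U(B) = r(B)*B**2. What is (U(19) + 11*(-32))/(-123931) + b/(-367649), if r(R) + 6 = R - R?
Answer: -4864687931/45563108219 ≈ -0.10677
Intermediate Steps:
r(R) = -6 (r(R) = -6 + (R - R) = -6 + 0 = -6)
U(B) = -6*B**2
b = 46723 (b = -8 + (-19 - 275*(-170)) = -8 + (-19 + 46750) = -8 + 46731 = 46723)
(U(19) + 11*(-32))/(-123931) + b/(-367649) = (-6*19**2 + 11*(-32))/(-123931) + 46723/(-367649) = (-6*361 - 352)*(-1/123931) + 46723*(-1/367649) = (-2166 - 352)*(-1/123931) - 46723/367649 = -2518*(-1/123931) - 46723/367649 = 2518/123931 - 46723/367649 = -4864687931/45563108219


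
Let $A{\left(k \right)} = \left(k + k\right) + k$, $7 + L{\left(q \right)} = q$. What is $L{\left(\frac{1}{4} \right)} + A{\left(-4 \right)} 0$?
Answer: $- \frac{27}{4} \approx -6.75$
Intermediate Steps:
$L{\left(q \right)} = -7 + q$
$A{\left(k \right)} = 3 k$ ($A{\left(k \right)} = 2 k + k = 3 k$)
$L{\left(\frac{1}{4} \right)} + A{\left(-4 \right)} 0 = \left(-7 + \frac{1}{4}\right) + 3 \left(-4\right) 0 = \left(-7 + \frac{1}{4}\right) - 0 = - \frac{27}{4} + 0 = - \frac{27}{4}$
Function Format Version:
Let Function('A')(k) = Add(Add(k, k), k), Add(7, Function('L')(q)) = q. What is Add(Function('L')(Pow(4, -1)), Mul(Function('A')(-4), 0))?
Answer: Rational(-27, 4) ≈ -6.7500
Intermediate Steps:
Function('L')(q) = Add(-7, q)
Function('A')(k) = Mul(3, k) (Function('A')(k) = Add(Mul(2, k), k) = Mul(3, k))
Add(Function('L')(Pow(4, -1)), Mul(Function('A')(-4), 0)) = Add(Add(-7, Pow(4, -1)), Mul(Mul(3, -4), 0)) = Add(Add(-7, Rational(1, 4)), Mul(-12, 0)) = Add(Rational(-27, 4), 0) = Rational(-27, 4)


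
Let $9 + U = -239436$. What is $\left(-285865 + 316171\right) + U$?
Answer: $-209139$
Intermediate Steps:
$U = -239445$ ($U = -9 - 239436 = -239445$)
$\left(-285865 + 316171\right) + U = \left(-285865 + 316171\right) - 239445 = 30306 - 239445 = -209139$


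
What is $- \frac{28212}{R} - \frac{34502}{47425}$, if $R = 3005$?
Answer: $- \frac{288326522}{28502425} \approx -10.116$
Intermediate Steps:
$- \frac{28212}{R} - \frac{34502}{47425} = - \frac{28212}{3005} - \frac{34502}{47425} = - \frac{288326522}{28502425}$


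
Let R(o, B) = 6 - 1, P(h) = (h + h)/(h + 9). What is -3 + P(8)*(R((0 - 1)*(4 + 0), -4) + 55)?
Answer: 909/17 ≈ 53.471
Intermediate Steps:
P(h) = 2*h/(9 + h) (P(h) = (2*h)/(9 + h) = 2*h/(9 + h))
R(o, B) = 5
-3 + P(8)*(R((0 - 1)*(4 + 0), -4) + 55) = -3 + (2*8/(9 + 8))*(5 + 55) = -3 + (2*8/17)*60 = -3 + (2*8*(1/17))*60 = -3 + (16/17)*60 = -3 + 960/17 = 909/17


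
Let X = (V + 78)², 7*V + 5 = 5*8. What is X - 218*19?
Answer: 2747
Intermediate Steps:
V = 5 (V = -5/7 + (5*8)/7 = -5/7 + (⅐)*40 = -5/7 + 40/7 = 5)
X = 6889 (X = (5 + 78)² = 83² = 6889)
X - 218*19 = 6889 - 218*19 = 6889 - 1*4142 = 6889 - 4142 = 2747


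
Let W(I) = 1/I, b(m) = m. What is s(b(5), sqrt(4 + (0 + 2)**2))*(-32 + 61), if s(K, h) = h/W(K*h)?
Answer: 1160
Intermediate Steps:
s(K, h) = K*h**2 (s(K, h) = h/(1/(K*h)) = h/((1/(K*h))) = h*(K*h) = K*h**2)
s(b(5), sqrt(4 + (0 + 2)**2))*(-32 + 61) = (5*(sqrt(4 + (0 + 2)**2))**2)*(-32 + 61) = (5*(sqrt(4 + 2**2))**2)*29 = (5*(sqrt(4 + 4))**2)*29 = (5*(sqrt(8))**2)*29 = (5*(2*sqrt(2))**2)*29 = (5*8)*29 = 40*29 = 1160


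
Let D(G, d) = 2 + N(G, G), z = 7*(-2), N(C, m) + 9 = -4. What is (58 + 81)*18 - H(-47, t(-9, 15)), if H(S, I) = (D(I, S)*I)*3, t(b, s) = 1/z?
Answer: 34995/14 ≈ 2499.6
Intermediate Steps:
N(C, m) = -13 (N(C, m) = -9 - 4 = -13)
z = -14
D(G, d) = -11 (D(G, d) = 2 - 13 = -11)
t(b, s) = -1/14 (t(b, s) = 1/(-14) = -1/14)
H(S, I) = -33*I (H(S, I) = -11*I*3 = -33*I)
(58 + 81)*18 - H(-47, t(-9, 15)) = (58 + 81)*18 - (-33)*(-1)/14 = 139*18 - 1*33/14 = 2502 - 33/14 = 34995/14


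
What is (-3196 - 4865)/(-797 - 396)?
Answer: 8061/1193 ≈ 6.7569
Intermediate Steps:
(-3196 - 4865)/(-797 - 396) = -8061/(-1193) = -8061*(-1/1193) = 8061/1193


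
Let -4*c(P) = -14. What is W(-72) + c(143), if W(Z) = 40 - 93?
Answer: -99/2 ≈ -49.500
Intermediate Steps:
c(P) = 7/2 (c(P) = -¼*(-14) = 7/2)
W(Z) = -53
W(-72) + c(143) = -53 + 7/2 = -99/2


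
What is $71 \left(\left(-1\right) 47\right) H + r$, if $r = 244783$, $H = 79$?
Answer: $-18840$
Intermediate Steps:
$71 \left(\left(-1\right) 47\right) H + r = 71 \left(\left(-1\right) 47\right) 79 + 244783 = 71 \left(-47\right) 79 + 244783 = \left(-3337\right) 79 + 244783 = -263623 + 244783 = -18840$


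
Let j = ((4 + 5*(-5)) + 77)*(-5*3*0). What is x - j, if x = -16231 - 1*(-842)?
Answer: -15389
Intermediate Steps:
x = -15389 (x = -16231 + 842 = -15389)
j = 0 (j = ((4 - 25) + 77)*(-15*0) = (-21 + 77)*0 = 56*0 = 0)
x - j = -15389 - 1*0 = -15389 + 0 = -15389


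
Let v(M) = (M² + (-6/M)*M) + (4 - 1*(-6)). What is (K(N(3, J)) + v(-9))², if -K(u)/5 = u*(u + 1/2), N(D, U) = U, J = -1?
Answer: 27225/4 ≈ 6806.3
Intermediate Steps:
K(u) = -5*u*(½ + u) (K(u) = -5*u*(u + 1/2) = -5*u*(u + ½) = -5*u*(½ + u))
v(M) = 4 + M² (v(M) = (M² - 6) + (4 + 6) = (-6 + M²) + 10 = 4 + M²)
(K(N(3, J)) + v(-9))² = (-5/2*(-1)*(1 + 2*(-1)) + (4 + (-9)²))² = (-5/2*(-1)*(1 - 2) + (4 + 81))² = (-5/2*(-1)*(-1) + 85)² = (-5/2 + 85)² = (165/2)² = 27225/4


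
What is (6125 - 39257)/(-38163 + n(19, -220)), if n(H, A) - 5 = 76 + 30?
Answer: 2761/3171 ≈ 0.87070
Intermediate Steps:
n(H, A) = 111 (n(H, A) = 5 + (76 + 30) = 5 + 106 = 111)
(6125 - 39257)/(-38163 + n(19, -220)) = (6125 - 39257)/(-38163 + 111) = -33132/(-38052) = -33132*(-1/38052) = 2761/3171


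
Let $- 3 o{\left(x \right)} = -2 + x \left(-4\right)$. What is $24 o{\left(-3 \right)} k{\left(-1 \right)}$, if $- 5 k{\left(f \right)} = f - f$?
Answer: $0$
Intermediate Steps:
$k{\left(f \right)} = 0$ ($k{\left(f \right)} = - \frac{f - f}{5} = \left(- \frac{1}{5}\right) 0 = 0$)
$o{\left(x \right)} = \frac{2}{3} + \frac{4 x}{3}$ ($o{\left(x \right)} = - \frac{-2 + x \left(-4\right)}{3} = - \frac{-2 - 4 x}{3} = \frac{2}{3} + \frac{4 x}{3}$)
$24 o{\left(-3 \right)} k{\left(-1 \right)} = 24 \left(\frac{2}{3} + \frac{4}{3} \left(-3\right)\right) 0 = 24 \left(\frac{2}{3} - 4\right) 0 = 24 \left(\left(- \frac{10}{3}\right) 0\right) = 24 \cdot 0 = 0$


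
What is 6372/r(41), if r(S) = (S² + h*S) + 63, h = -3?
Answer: 6372/1621 ≈ 3.9309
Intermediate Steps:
r(S) = 63 + S² - 3*S (r(S) = (S² - 3*S) + 63 = 63 + S² - 3*S)
6372/r(41) = 6372/(63 + 41² - 3*41) = 6372/(63 + 1681 - 123) = 6372/1621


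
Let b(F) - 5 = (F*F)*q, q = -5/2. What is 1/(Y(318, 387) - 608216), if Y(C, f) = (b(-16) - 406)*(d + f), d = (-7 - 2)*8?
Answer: -1/936131 ≈ -1.0682e-6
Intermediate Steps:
q = -5/2 (q = -5*½ = -5/2 ≈ -2.5000)
b(F) = 5 - 5*F²/2 (b(F) = 5 + (F*F)*(-5/2) = 5 + F²*(-5/2) = 5 - 5*F²/2)
d = -72 (d = -9*8 = -72)
Y(C, f) = 74952 - 1041*f (Y(C, f) = ((5 - 5/2*(-16)²) - 406)*(-72 + f) = ((5 - 5/2*256) - 406)*(-72 + f) = ((5 - 640) - 406)*(-72 + f) = (-635 - 406)*(-72 + f) = -1041*(-72 + f) = 74952 - 1041*f)
1/(Y(318, 387) - 608216) = 1/((74952 - 1041*387) - 608216) = 1/((74952 - 402867) - 608216) = 1/(-327915 - 608216) = 1/(-936131) = -1/936131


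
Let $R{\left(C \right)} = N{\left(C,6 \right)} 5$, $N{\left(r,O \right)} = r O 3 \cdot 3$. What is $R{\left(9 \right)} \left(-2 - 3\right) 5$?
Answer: $-60750$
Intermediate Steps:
$N{\left(r,O \right)} = 9 O r$ ($N{\left(r,O \right)} = O r 3 \cdot 3 = 3 O r 3 = 9 O r$)
$R{\left(C \right)} = 270 C$ ($R{\left(C \right)} = 9 \cdot 6 C 5 = 54 C 5 = 270 C$)
$R{\left(9 \right)} \left(-2 - 3\right) 5 = 270 \cdot 9 \left(-2 - 3\right) 5 = 2430 \left(\left(-5\right) 5\right) = 2430 \left(-25\right) = -60750$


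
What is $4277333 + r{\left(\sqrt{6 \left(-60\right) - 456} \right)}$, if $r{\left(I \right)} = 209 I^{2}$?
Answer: $4106789$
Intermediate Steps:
$4277333 + r{\left(\sqrt{6 \left(-60\right) - 456} \right)} = 4277333 + 209 \left(\sqrt{6 \left(-60\right) - 456}\right)^{2} = 4277333 + 209 \left(\sqrt{-360 - 456}\right)^{2} = 4277333 + 209 \left(\sqrt{-816}\right)^{2} = 4277333 + 209 \left(4 i \sqrt{51}\right)^{2} = 4277333 + 209 \left(-816\right) = 4277333 - 170544 = 4106789$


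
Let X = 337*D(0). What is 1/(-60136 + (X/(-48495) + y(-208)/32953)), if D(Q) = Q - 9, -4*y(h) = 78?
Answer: -1065370490/64067053786109 ≈ -1.6629e-5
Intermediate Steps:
y(h) = -39/2 (y(h) = -¼*78 = -39/2)
D(Q) = -9 + Q
X = -3033 (X = 337*(-9 + 0) = 337*(-9) = -3033)
1/(-60136 + (X/(-48495) + y(-208)/32953)) = 1/(-60136 + (-3033/(-48495) - 39/2/32953)) = 1/(-60136 + (-3033*(-1/48495) - 39/2*1/32953)) = 1/(-60136 + (1011/16165 - 39/65906)) = 1/(-60136 + 66000531/1065370490) = 1/(-64067053786109/1065370490) = -1065370490/64067053786109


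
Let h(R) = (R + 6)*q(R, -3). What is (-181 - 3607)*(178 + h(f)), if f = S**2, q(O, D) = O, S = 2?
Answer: -825784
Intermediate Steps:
f = 4 (f = 2**2 = 4)
h(R) = R*(6 + R) (h(R) = (R + 6)*R = (6 + R)*R = R*(6 + R))
(-181 - 3607)*(178 + h(f)) = (-181 - 3607)*(178 + 4*(6 + 4)) = -3788*(178 + 4*10) = -3788*(178 + 40) = -3788*218 = -825784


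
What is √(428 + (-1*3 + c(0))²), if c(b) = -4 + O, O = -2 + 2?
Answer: 3*√53 ≈ 21.840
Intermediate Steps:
O = 0
c(b) = -4 (c(b) = -4 + 0 = -4)
√(428 + (-1*3 + c(0))²) = √(428 + (-1*3 - 4)²) = √(428 + (-3 - 4)²) = √(428 + (-7)²) = √(428 + 49) = √477 = 3*√53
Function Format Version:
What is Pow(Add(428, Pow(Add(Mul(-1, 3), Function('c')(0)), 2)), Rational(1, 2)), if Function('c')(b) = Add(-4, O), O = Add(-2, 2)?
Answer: Mul(3, Pow(53, Rational(1, 2))) ≈ 21.840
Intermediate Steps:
O = 0
Function('c')(b) = -4 (Function('c')(b) = Add(-4, 0) = -4)
Pow(Add(428, Pow(Add(Mul(-1, 3), Function('c')(0)), 2)), Rational(1, 2)) = Pow(Add(428, Pow(Add(Mul(-1, 3), -4), 2)), Rational(1, 2)) = Pow(Add(428, Pow(Add(-3, -4), 2)), Rational(1, 2)) = Pow(Add(428, Pow(-7, 2)), Rational(1, 2)) = Pow(Add(428, 49), Rational(1, 2)) = Pow(477, Rational(1, 2)) = Mul(3, Pow(53, Rational(1, 2)))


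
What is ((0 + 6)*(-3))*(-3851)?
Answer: 69318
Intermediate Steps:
((0 + 6)*(-3))*(-3851) = (6*(-3))*(-3851) = -18*(-3851) = 69318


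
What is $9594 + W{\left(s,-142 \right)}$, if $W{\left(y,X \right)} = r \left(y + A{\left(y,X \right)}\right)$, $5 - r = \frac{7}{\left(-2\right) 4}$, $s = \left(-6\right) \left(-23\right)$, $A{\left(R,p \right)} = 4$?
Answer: $\frac{41713}{4} \approx 10428.0$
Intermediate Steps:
$s = 138$
$r = \frac{47}{8}$ ($r = 5 - \frac{7}{\left(-2\right) 4} = 5 - \frac{7}{-8} = 5 - 7 \left(- \frac{1}{8}\right) = 5 - - \frac{7}{8} = 5 + \frac{7}{8} = \frac{47}{8} \approx 5.875$)
$W{\left(y,X \right)} = \frac{47}{2} + \frac{47 y}{8}$ ($W{\left(y,X \right)} = \frac{47 \left(y + 4\right)}{8} = \frac{47 \left(4 + y\right)}{8} = \frac{47}{2} + \frac{47 y}{8}$)
$9594 + W{\left(s,-142 \right)} = 9594 + \left(\frac{47}{2} + \frac{47}{8} \cdot 138\right) = 9594 + \left(\frac{47}{2} + \frac{3243}{4}\right) = 9594 + \frac{3337}{4} = \frac{41713}{4}$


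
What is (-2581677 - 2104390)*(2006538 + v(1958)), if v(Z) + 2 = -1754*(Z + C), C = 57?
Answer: 7159251324858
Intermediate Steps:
v(Z) = -99980 - 1754*Z (v(Z) = -2 - 1754*(Z + 57) = -2 - 1754*(57 + Z) = -2 + (-99978 - 1754*Z) = -99980 - 1754*Z)
(-2581677 - 2104390)*(2006538 + v(1958)) = (-2581677 - 2104390)*(2006538 + (-99980 - 1754*1958)) = -4686067*(2006538 + (-99980 - 3434332)) = -4686067*(2006538 - 3534312) = -4686067*(-1527774) = 7159251324858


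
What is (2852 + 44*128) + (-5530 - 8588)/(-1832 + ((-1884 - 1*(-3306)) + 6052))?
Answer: 1840485/217 ≈ 8481.5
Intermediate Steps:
(2852 + 44*128) + (-5530 - 8588)/(-1832 + ((-1884 - 1*(-3306)) + 6052)) = (2852 + 5632) - 14118/(-1832 + ((-1884 + 3306) + 6052)) = 8484 - 14118/(-1832 + (1422 + 6052)) = 8484 - 14118/(-1832 + 7474) = 8484 - 14118/5642 = 8484 - 14118*1/5642 = 8484 - 543/217 = 1840485/217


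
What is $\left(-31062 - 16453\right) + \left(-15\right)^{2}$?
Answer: $-47290$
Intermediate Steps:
$\left(-31062 - 16453\right) + \left(-15\right)^{2} = -47515 + 225 = -47290$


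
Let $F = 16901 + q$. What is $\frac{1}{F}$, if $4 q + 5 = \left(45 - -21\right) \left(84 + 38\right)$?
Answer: $\frac{4}{75651} \approx 5.2874 \cdot 10^{-5}$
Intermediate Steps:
$q = \frac{8047}{4}$ ($q = - \frac{5}{4} + \frac{\left(45 - -21\right) \left(84 + 38\right)}{4} = - \frac{5}{4} + \frac{\left(45 + 21\right) 122}{4} = - \frac{5}{4} + \frac{66 \cdot 122}{4} = - \frac{5}{4} + \frac{1}{4} \cdot 8052 = - \frac{5}{4} + 2013 = \frac{8047}{4} \approx 2011.8$)
$F = \frac{75651}{4}$ ($F = 16901 + \frac{8047}{4} = \frac{75651}{4} \approx 18913.0$)
$\frac{1}{F} = \frac{1}{\frac{75651}{4}} = \frac{4}{75651}$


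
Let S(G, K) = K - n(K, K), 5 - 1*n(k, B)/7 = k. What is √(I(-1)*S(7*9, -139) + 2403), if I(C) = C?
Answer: 5*√142 ≈ 59.582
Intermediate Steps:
n(k, B) = 35 - 7*k
S(G, K) = -35 + 8*K (S(G, K) = K - (35 - 7*K) = K + (-35 + 7*K) = -35 + 8*K)
√(I(-1)*S(7*9, -139) + 2403) = √(-(-35 + 8*(-139)) + 2403) = √(-(-35 - 1112) + 2403) = √(-1*(-1147) + 2403) = √(1147 + 2403) = √3550 = 5*√142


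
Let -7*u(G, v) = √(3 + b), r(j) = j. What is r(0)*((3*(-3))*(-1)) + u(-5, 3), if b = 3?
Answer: -√6/7 ≈ -0.34993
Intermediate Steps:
u(G, v) = -√6/7 (u(G, v) = -√(3 + 3)/7 = -√6/7)
r(0)*((3*(-3))*(-1)) + u(-5, 3) = 0*((3*(-3))*(-1)) - √6/7 = 0*(-9*(-1)) - √6/7 = 0*9 - √6/7 = 0 - √6/7 = -√6/7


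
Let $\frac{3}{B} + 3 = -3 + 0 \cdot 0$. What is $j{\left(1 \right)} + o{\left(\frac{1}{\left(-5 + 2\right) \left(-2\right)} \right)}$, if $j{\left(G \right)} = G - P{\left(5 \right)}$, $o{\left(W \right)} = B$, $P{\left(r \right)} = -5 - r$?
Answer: $\frac{21}{2} \approx 10.5$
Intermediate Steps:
$B = - \frac{1}{2}$ ($B = \frac{3}{-3 + \left(-3 + 0 \cdot 0\right)} = \frac{3}{-3 + \left(-3 + 0\right)} = \frac{3}{-3 - 3} = \frac{3}{-6} = 3 \left(- \frac{1}{6}\right) = - \frac{1}{2} \approx -0.5$)
$o{\left(W \right)} = - \frac{1}{2}$
$j{\left(G \right)} = 10 + G$ ($j{\left(G \right)} = G - \left(-5 - 5\right) = G - -10 = G + 10 = 10 + G$)
$j{\left(1 \right)} + o{\left(\frac{1}{\left(-5 + 2\right) \left(-2\right)} \right)} = \left(10 + 1\right) - \frac{1}{2} = 11 - \frac{1}{2} = \frac{21}{2}$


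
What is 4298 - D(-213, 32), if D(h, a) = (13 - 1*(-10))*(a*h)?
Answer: 161066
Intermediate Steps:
D(h, a) = 23*a*h (D(h, a) = (13 + 10)*(a*h) = 23*(a*h) = 23*a*h)
4298 - D(-213, 32) = 4298 - 23*32*(-213) = 4298 - 1*(-156768) = 4298 + 156768 = 161066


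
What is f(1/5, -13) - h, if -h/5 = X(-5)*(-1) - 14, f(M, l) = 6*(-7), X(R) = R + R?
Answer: -62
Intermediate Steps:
X(R) = 2*R
f(M, l) = -42
h = 20 (h = -5*((2*(-5))*(-1) - 14) = -5*(-10*(-1) - 14) = -5*(10 - 14) = -5*(-4) = 20)
f(1/5, -13) - h = -42 - 1*20 = -42 - 20 = -62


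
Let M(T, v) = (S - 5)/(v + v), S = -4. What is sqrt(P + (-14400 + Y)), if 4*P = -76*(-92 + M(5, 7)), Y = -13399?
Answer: I*sqrt(5103602)/14 ≈ 161.37*I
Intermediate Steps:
M(T, v) = -9/(2*v) (M(T, v) = (-4 - 5)/(v + v) = -9*1/(2*v) = -9/(2*v))
P = 24643/14 (P = (-76*(-92 - 9/2/7))/4 = (-76*(-92 - 9/2*1/7))/4 = (-76*(-92 - 9/14))/4 = (-76*(-1297/14))/4 = (1/4)*(49286/7) = 24643/14 ≈ 1760.2)
sqrt(P + (-14400 + Y)) = sqrt(24643/14 + (-14400 - 13399)) = sqrt(24643/14 - 27799) = sqrt(-364543/14) = I*sqrt(5103602)/14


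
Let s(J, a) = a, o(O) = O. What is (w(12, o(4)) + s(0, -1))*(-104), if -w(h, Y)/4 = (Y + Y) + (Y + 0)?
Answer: 5096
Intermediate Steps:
w(h, Y) = -12*Y (w(h, Y) = -4*((Y + Y) + (Y + 0)) = -4*(2*Y + Y) = -12*Y)
(w(12, o(4)) + s(0, -1))*(-104) = (-12*4 - 1)*(-104) = (-48 - 1)*(-104) = -49*(-104) = 5096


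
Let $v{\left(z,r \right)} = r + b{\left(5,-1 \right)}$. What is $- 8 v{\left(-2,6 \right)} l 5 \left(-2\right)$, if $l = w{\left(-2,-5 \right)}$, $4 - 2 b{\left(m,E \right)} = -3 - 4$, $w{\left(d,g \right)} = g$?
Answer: $-4600$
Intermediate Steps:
$b{\left(m,E \right)} = \frac{11}{2}$ ($b{\left(m,E \right)} = 2 - \frac{-3 - 4}{2} = 2 - - \frac{7}{2} = 2 + \frac{7}{2} = \frac{11}{2}$)
$l = -5$
$v{\left(z,r \right)} = \frac{11}{2} + r$ ($v{\left(z,r \right)} = r + \frac{11}{2} = \frac{11}{2} + r$)
$- 8 v{\left(-2,6 \right)} l 5 \left(-2\right) = - 8 \left(\frac{11}{2} + 6\right) \left(-5\right) 5 \left(-2\right) = \left(-8\right) \frac{23}{2} \left(\left(-25\right) \left(-2\right)\right) = \left(-92\right) 50 = -4600$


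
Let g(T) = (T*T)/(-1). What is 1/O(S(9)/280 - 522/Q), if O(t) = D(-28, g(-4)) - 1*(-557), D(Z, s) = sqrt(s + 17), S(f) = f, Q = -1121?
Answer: 1/558 ≈ 0.0017921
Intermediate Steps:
g(T) = -T**2 (g(T) = T**2*(-1) = -T**2)
D(Z, s) = sqrt(17 + s)
O(t) = 558 (O(t) = sqrt(17 - 1*(-4)**2) - 1*(-557) = sqrt(17 - 1*16) + 557 = sqrt(17 - 16) + 557 = sqrt(1) + 557 = 1 + 557 = 558)
1/O(S(9)/280 - 522/Q) = 1/558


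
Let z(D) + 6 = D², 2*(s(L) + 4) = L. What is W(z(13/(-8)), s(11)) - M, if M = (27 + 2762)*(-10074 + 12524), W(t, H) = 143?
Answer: -6832907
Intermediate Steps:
s(L) = -4 + L/2
z(D) = -6 + D²
M = 6833050 (M = 2789*2450 = 6833050)
W(z(13/(-8)), s(11)) - M = 143 - 1*6833050 = 143 - 6833050 = -6832907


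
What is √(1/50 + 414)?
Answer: √41402/10 ≈ 20.347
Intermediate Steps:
√(1/50 + 414) = √(20701/50) = √41402/10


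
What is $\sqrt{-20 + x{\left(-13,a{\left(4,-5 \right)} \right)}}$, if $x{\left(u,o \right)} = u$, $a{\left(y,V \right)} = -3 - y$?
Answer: $i \sqrt{33} \approx 5.7446 i$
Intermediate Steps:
$\sqrt{-20 + x{\left(-13,a{\left(4,-5 \right)} \right)}} = \sqrt{-20 - 13} = \sqrt{-33} = i \sqrt{33}$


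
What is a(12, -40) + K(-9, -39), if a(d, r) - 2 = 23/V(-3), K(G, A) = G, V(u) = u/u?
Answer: 16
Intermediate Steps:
V(u) = 1
a(d, r) = 25 (a(d, r) = 2 + 23/1 = 2 + 23*1 = 2 + 23 = 25)
a(12, -40) + K(-9, -39) = 25 - 9 = 16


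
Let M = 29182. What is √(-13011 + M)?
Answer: √16171 ≈ 127.17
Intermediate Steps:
√(-13011 + M) = √(-13011 + 29182) = √16171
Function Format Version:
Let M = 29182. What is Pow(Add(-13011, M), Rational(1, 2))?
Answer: Pow(16171, Rational(1, 2)) ≈ 127.17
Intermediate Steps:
Pow(Add(-13011, M), Rational(1, 2)) = Pow(Add(-13011, 29182), Rational(1, 2)) = Pow(16171, Rational(1, 2))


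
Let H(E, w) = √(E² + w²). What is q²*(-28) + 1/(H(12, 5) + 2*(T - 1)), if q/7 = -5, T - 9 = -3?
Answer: -788899/23 ≈ -34300.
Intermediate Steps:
T = 6 (T = 9 - 3 = 6)
q = -35 (q = 7*(-5) = -35)
q²*(-28) + 1/(H(12, 5) + 2*(T - 1)) = (-35)²*(-28) + 1/(√(12² + 5²) + 2*(6 - 1)) = 1225*(-28) + 1/(√(144 + 25) + 2*5) = -34300 + 1/(√169 + 10) = -34300 + 1/(13 + 10) = -34300 + 1/23 = -788899/23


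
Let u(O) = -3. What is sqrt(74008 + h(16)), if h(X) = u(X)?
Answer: 19*sqrt(205) ≈ 272.04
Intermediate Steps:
h(X) = -3
sqrt(74008 + h(16)) = sqrt(74008 - 3) = sqrt(74005) = 19*sqrt(205)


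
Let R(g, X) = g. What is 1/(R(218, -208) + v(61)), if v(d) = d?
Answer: 1/279 ≈ 0.0035842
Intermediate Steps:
1/(R(218, -208) + v(61)) = 1/(218 + 61) = 1/279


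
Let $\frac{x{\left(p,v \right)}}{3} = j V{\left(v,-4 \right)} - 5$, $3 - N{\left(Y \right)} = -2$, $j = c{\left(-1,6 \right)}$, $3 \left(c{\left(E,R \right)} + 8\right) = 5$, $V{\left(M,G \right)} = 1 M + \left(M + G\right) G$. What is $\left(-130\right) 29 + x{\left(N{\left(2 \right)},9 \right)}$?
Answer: $-3576$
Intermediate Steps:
$V{\left(M,G \right)} = M + G \left(G + M\right)$ ($V{\left(M,G \right)} = M + \left(G + M\right) G = M + G \left(G + M\right)$)
$c{\left(E,R \right)} = - \frac{19}{3}$ ($c{\left(E,R \right)} = -8 + \frac{1}{3} \cdot 5 = -8 + \frac{5}{3} = - \frac{19}{3}$)
$j = - \frac{19}{3} \approx -6.3333$
$N{\left(Y \right)} = 5$ ($N{\left(Y \right)} = 3 - -2 = 3 + 2 = 5$)
$x{\left(p,v \right)} = -319 + 57 v$ ($x{\left(p,v \right)} = 3 \left(- \frac{19 \left(v + \left(-4\right)^{2} - 4 v\right)}{3} - 5\right) = 3 \left(- \frac{19 \left(v + 16 - 4 v\right)}{3} - 5\right) = 3 \left(- \frac{19 \left(16 - 3 v\right)}{3} - 5\right) = 3 \left(\left(- \frac{304}{3} + 19 v\right) - 5\right) = 3 \left(- \frac{319}{3} + 19 v\right) = -319 + 57 v$)
$\left(-130\right) 29 + x{\left(N{\left(2 \right)},9 \right)} = \left(-130\right) 29 + \left(-319 + 57 \cdot 9\right) = -3770 + \left(-319 + 513\right) = -3770 + 194 = -3576$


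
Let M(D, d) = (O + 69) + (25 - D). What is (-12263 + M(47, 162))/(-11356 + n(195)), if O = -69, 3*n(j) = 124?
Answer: 36855/33944 ≈ 1.0858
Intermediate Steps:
n(j) = 124/3 (n(j) = (⅓)*124 = 124/3)
M(D, d) = 25 - D (M(D, d) = (-69 + 69) + (25 - D) = 0 + (25 - D) = 25 - D)
(-12263 + M(47, 162))/(-11356 + n(195)) = (-12263 + (25 - 1*47))/(-11356 + 124/3) = (-12263 + (25 - 47))/(-33944/3) = (-12263 - 22)*(-3/33944) = -12285*(-3/33944) = 36855/33944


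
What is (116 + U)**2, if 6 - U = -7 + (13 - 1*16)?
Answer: 17424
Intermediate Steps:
U = 16 (U = 6 - (-7 + (13 - 1*16)) = 6 - (-7 + (13 - 16)) = 6 - (-7 - 3) = 6 - 1*(-10) = 6 + 10 = 16)
(116 + U)**2 = (116 + 16)**2 = 132**2 = 17424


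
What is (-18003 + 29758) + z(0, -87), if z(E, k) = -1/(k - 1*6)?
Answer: 1093216/93 ≈ 11755.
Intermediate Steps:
z(E, k) = -1/(-6 + k) (z(E, k) = -1/(k - 6) = -1/(-6 + k))
(-18003 + 29758) + z(0, -87) = (-18003 + 29758) - 1/(-6 - 87) = 11755 - 1/(-93) = 11755 - 1*(-1/93) = 11755 + 1/93 = 1093216/93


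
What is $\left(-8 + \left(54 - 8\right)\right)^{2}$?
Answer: $1444$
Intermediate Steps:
$\left(-8 + \left(54 - 8\right)\right)^{2} = \left(-8 + 46\right)^{2} = 38^{2} = 1444$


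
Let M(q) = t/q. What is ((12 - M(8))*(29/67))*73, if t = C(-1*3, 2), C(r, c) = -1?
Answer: 205349/536 ≈ 383.11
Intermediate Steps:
t = -1
M(q) = -1/q
((12 - M(8))*(29/67))*73 = ((12 - (-1)/8)*(29/67))*73 = ((12 - (-1)/8)*(29*(1/67)))*73 = ((12 - 1*(-⅛))*(29/67))*73 = ((12 + ⅛)*(29/67))*73 = ((97/8)*(29/67))*73 = (2813/536)*73 = 205349/536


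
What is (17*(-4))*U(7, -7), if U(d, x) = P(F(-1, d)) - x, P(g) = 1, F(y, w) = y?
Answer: -544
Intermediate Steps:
U(d, x) = 1 - x
(17*(-4))*U(7, -7) = (17*(-4))*(1 - 1*(-7)) = -68*(1 + 7) = -68*8 = -544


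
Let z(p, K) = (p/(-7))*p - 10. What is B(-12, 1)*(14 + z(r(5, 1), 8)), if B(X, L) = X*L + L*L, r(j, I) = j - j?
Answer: -44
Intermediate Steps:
r(j, I) = 0
z(p, K) = -10 - p²/7 (z(p, K) = (p*(-⅐))*p - 10 = (-p/7)*p - 10 = -p²/7 - 10 = -10 - p²/7)
B(X, L) = L² + L*X (B(X, L) = L*X + L² = L² + L*X)
B(-12, 1)*(14 + z(r(5, 1), 8)) = (1*(1 - 12))*(14 + (-10 - ⅐*0²)) = (1*(-11))*(14 + (-10 - ⅐*0)) = -11*(14 + (-10 + 0)) = -11*(14 - 10) = -11*4 = -44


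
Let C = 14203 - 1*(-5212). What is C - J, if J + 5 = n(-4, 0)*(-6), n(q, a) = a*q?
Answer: 19420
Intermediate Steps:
C = 19415 (C = 14203 + 5212 = 19415)
J = -5 (J = -5 + (0*(-4))*(-6) = -5 + 0*(-6) = -5 + 0 = -5)
C - J = 19415 - 1*(-5) = 19415 + 5 = 19420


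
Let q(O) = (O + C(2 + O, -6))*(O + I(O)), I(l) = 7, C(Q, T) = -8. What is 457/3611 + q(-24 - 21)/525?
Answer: 7512479/1895775 ≈ 3.9627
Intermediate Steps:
q(O) = (-8 + O)*(7 + O) (q(O) = (O - 8)*(O + 7) = (-8 + O)*(7 + O))
457/3611 + q(-24 - 21)/525 = 457/3611 + (-56 + (-24 - 21)² - (-24 - 21))/525 = 457*(1/3611) + (-56 + (-45)² - 1*(-45))*(1/525) = 457/3611 + (-56 + 2025 + 45)*(1/525) = 457/3611 + 2014*(1/525) = 457/3611 + 2014/525 = 7512479/1895775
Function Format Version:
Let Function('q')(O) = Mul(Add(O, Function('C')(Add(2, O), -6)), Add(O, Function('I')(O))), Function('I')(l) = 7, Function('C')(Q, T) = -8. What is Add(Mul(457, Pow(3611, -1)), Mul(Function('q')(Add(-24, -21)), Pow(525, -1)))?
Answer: Rational(7512479, 1895775) ≈ 3.9627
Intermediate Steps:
Function('q')(O) = Mul(Add(-8, O), Add(7, O)) (Function('q')(O) = Mul(Add(O, -8), Add(O, 7)) = Mul(Add(-8, O), Add(7, O)))
Add(Mul(457, Pow(3611, -1)), Mul(Function('q')(Add(-24, -21)), Pow(525, -1))) = Add(Mul(457, Pow(3611, -1)), Mul(Add(-56, Pow(Add(-24, -21), 2), Mul(-1, Add(-24, -21))), Pow(525, -1))) = Add(Mul(457, Rational(1, 3611)), Mul(Add(-56, Pow(-45, 2), Mul(-1, -45)), Rational(1, 525))) = Add(Rational(457, 3611), Mul(Add(-56, 2025, 45), Rational(1, 525))) = Add(Rational(457, 3611), Mul(2014, Rational(1, 525))) = Add(Rational(457, 3611), Rational(2014, 525)) = Rational(7512479, 1895775)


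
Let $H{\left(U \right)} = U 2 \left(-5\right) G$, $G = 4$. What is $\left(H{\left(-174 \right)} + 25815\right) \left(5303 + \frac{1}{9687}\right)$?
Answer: $\frac{561219019850}{3229} \approx 1.7381 \cdot 10^{8}$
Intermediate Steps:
$H{\left(U \right)} = - 40 U$ ($H{\left(U \right)} = U 2 \left(-5\right) 4 = U \left(\left(-10\right) 4\right) = U \left(-40\right) = - 40 U$)
$\left(H{\left(-174 \right)} + 25815\right) \left(5303 + \frac{1}{9687}\right) = \left(\left(-40\right) \left(-174\right) + 25815\right) \left(5303 + \frac{1}{9687}\right) = \left(6960 + 25815\right) \left(5303 + \frac{1}{9687}\right) = 32775 \cdot \frac{51370162}{9687} = \frac{561219019850}{3229}$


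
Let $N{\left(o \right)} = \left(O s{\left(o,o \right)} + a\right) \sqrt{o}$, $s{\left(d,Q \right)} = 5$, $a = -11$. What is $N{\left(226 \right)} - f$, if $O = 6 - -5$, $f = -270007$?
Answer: $270007 + 44 \sqrt{226} \approx 2.7067 \cdot 10^{5}$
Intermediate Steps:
$O = 11$ ($O = 6 + 5 = 11$)
$N{\left(o \right)} = 44 \sqrt{o}$ ($N{\left(o \right)} = \left(11 \cdot 5 - 11\right) \sqrt{o} = \left(55 - 11\right) \sqrt{o} = 44 \sqrt{o}$)
$N{\left(226 \right)} - f = 44 \sqrt{226} - -270007 = 44 \sqrt{226} + 270007 = 270007 + 44 \sqrt{226}$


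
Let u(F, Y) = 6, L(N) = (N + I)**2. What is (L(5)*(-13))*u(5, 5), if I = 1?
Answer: -2808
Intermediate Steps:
L(N) = (1 + N)**2 (L(N) = (N + 1)**2 = (1 + N)**2)
(L(5)*(-13))*u(5, 5) = ((1 + 5)**2*(-13))*6 = (6**2*(-13))*6 = (36*(-13))*6 = -468*6 = -2808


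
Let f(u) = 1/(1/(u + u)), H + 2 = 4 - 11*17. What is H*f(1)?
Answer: -370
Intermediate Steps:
H = -185 (H = -2 + (4 - 11*17) = -2 + (4 - 187) = -2 - 183 = -185)
f(u) = 2*u (f(u) = 1/(1/(2*u)) = 2*u)
H*f(1) = -370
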